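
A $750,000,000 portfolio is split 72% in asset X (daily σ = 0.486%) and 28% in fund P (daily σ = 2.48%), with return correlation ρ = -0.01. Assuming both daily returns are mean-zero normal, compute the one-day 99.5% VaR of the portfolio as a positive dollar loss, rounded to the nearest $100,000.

σ_p² = 0.72²·0.486² + 0.28²·2.48² + 2·-0.01·0.72·0.28·0.486·2.48 = 0.5998 (%²).
σ_p = √0.5998 = 0.774%.
At 99.5%, z = 2.576.
VaR = 2.576 × 0.774% = 1.994%; on $750,000,000 that is $14,955,000.

$15,000,000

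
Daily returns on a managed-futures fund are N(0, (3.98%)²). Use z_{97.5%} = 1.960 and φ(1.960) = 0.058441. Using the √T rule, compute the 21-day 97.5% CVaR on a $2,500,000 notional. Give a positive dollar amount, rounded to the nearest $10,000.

σ_{21d} = 3.98% × √21 = 18.239%.
ES multiplier = φ(z)/(1−α) = 0.058441/0.025 = 2.338.
ES = 18.239% × 2.338 = 42.643%; on $2,500,000: $1,066,075.

$1,070,000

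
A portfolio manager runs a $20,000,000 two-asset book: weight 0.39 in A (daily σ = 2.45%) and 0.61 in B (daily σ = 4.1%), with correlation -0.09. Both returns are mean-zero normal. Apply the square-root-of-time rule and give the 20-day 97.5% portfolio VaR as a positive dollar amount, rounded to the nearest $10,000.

σ_p = √(0.39²·2.45² + 0.61²·4.1² + 2·-0.09·0.39·0.61·2.45·4.1) = 2.596%.
σ_{20d} = 2.596% × √20 = 11.610%.
z(97.5%) = 1.960.
VaR = 1.960 × 11.610% = 22.756%; on $20,000,000 that is $4,551,200.

$4,550,000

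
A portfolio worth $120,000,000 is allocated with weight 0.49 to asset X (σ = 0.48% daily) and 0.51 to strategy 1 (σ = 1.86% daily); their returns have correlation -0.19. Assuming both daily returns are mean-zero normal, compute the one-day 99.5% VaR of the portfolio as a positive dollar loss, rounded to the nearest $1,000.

$2,884,000

σ_p² = 0.49²·0.48² + 0.51²·1.86² + 2·-0.19·0.49·0.51·0.48·1.86 = 0.8704 (%²).
σ_p = √0.8704 = 0.933%.
At 99.5%, z = 2.576.
VaR = 2.576 × 0.933% = 2.403%; on $120,000,000 that is $2,883,600.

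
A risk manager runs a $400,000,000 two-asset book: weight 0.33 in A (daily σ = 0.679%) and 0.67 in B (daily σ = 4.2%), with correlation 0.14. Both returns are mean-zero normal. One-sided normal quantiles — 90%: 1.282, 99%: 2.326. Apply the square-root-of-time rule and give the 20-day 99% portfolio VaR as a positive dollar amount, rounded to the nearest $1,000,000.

σ_p = √(0.33²·0.679² + 0.67²·4.2² + 2·0.14·0.33·0.67·0.679·4.2) = 2.854%.
σ_{20d} = 2.854% × √20 = 12.763%.
VaR = 2.326 × 12.763% = 29.687%; on $400,000,000 that is $118,748,000.

$119,000,000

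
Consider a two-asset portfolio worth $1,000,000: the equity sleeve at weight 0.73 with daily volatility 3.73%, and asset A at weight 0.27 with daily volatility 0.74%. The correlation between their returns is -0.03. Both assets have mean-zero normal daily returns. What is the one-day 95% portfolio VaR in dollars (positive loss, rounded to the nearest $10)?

$44,810

σ_p² = 0.73²·3.73² + 0.27²·0.74² + 2·-0.03·0.73·0.27·3.73·0.74 = 7.4215 (%²).
σ_p = √7.4215 = 2.724%.
At 95%, z = 1.645.
VaR = 1.645 × 2.724% = 4.481%; on $1,000,000 that is $44,810.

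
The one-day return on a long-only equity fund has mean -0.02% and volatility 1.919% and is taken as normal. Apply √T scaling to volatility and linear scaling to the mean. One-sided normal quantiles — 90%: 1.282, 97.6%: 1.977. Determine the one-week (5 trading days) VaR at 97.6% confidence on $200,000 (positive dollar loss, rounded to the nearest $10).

$17,170

σ_{5d} = 1.919% × √5 = 4.291%; μ_{5d} = 5 × -0.02% = -0.100%.
VaR = −(-0.100%) + 1.977 × 4.291% = 8.583%.
On $200,000: 0.08583 × $200,000 = $17,166.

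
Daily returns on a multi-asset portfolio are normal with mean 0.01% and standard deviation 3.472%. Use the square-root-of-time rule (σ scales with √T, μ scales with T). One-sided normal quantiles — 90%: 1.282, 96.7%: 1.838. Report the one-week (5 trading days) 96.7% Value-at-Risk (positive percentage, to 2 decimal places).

14.22%

σ_{5d} = 3.472% × √5 = 7.764%; μ_{5d} = 5 × 0.01% = 0.050%.
VaR = −(0.050%) + 1.838 × 7.764% = 14.220%.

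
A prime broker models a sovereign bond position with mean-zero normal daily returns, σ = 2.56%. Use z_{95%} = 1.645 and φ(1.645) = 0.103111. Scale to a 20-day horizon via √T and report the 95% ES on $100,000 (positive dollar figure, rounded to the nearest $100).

$23,600

σ_{20d} = 2.56% × √20 = 11.449%.
ES multiplier = φ(z)/(1−α) = 0.103111/0.05 = 2.062.
ES = 11.449% × 2.062 = 23.608%; on $100,000: $23,608.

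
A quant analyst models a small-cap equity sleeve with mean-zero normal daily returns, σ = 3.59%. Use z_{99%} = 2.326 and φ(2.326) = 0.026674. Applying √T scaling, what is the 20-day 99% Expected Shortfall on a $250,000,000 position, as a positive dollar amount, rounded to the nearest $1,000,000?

$107,000,000

σ_{20d} = 3.59% × √20 = 16.055%.
ES multiplier = φ(z)/(1−α) = 0.026674/0.01 = 2.667.
ES = 16.055% × 2.667 = 42.819%; on $250,000,000: $107,047,500.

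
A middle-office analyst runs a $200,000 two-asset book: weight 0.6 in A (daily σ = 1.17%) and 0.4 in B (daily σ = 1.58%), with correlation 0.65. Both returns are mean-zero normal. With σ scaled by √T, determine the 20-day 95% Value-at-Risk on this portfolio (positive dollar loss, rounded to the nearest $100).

$17,800

σ_p = √(0.6²·1.17² + 0.4²·1.58² + 2·0.65·0.6·0.4·1.17·1.58) = 1.212%.
σ_{20d} = 1.212% × √20 = 5.420%.
z(95%) = 1.645.
VaR = 1.645 × 5.420% = 8.916%; on $200,000 that is $17,832.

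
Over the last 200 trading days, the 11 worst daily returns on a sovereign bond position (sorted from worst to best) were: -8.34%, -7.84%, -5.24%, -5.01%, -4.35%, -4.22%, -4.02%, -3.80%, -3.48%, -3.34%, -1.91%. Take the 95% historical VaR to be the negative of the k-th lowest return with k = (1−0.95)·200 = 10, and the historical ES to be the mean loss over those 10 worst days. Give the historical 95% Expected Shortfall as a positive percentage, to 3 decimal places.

4.964%

The 10 worst returns sum to -49.64%.
ES = −(-49.64%) / 10 = 4.964%.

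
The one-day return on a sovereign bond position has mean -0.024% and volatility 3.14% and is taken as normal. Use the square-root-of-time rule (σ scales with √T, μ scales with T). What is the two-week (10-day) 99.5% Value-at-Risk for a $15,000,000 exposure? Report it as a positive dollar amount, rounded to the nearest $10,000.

$3,870,000

At 99.5%, z = 2.576.
σ_{10d} = 3.14% × √10 = 9.930%; μ_{10d} = 10 × -0.024% = -0.240%.
VaR = −(-0.240%) + 2.576 × 9.930% = 25.820%.
On $15,000,000: 0.25820 × $15,000,000 = $3,873,000.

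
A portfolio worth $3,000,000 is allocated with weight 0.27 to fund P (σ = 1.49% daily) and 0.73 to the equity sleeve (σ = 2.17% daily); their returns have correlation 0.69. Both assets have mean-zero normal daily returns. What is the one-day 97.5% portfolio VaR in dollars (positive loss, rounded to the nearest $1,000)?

σ_p² = 0.27²·1.49² + 0.73²·2.17² + 2·0.69·0.27·0.73·1.49·2.17 = 3.5507 (%²).
σ_p = √3.5507 = 1.884%.
At 97.5%, z = 1.960.
VaR = 1.960 × 1.884% = 3.693%; on $3,000,000 that is $110,790.

$111,000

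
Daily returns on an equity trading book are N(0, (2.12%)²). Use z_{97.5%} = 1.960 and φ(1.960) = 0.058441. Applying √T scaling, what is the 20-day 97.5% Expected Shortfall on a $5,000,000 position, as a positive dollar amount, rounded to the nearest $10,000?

$1,110,000

σ_{20d} = 2.12% × √20 = 9.481%.
ES multiplier = φ(z)/(1−α) = 0.058441/0.025 = 2.338.
ES = 9.481% × 2.338 = 22.167%; on $5,000,000: $1,108,350.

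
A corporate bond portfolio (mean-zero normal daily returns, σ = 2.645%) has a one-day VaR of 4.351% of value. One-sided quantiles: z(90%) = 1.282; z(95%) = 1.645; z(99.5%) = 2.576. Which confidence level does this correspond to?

Implied z = VaR/σ = 4.351 / 2.645 = 1.645.
This matches z(95%) = 1.645.

95%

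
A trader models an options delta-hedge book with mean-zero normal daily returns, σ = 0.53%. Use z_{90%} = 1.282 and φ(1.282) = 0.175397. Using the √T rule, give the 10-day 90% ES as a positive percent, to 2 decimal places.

σ_{10d} = 0.53% × √10 = 1.676%.
ES multiplier = φ(z)/(1−α) = 0.175397/0.1 = 1.754.
ES = 1.676% × 1.754 = 2.940%.

2.94%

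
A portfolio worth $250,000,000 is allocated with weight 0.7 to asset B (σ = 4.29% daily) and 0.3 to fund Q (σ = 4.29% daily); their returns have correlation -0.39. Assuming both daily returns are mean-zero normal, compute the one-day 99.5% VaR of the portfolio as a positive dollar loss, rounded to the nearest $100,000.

σ_p² = 0.7²·4.29² + 0.3²·4.29² + 2·-0.39·0.7·0.3·4.29·4.29 = 7.6598 (%²).
σ_p = √7.6598 = 2.768%.
At 99.5%, z = 2.576.
VaR = 2.576 × 2.768% = 7.130%; on $250,000,000 that is $17,825,000.

$17,800,000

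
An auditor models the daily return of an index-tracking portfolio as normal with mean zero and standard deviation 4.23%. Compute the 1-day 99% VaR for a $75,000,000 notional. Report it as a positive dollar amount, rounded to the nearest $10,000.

$7,380,000

At 99% one-sided, z = 2.326.
VaR = z·σ = 2.326 × 4.23% = 9.839%.
On $75,000,000: 0.09839 × $75,000,000 = $7,379,250.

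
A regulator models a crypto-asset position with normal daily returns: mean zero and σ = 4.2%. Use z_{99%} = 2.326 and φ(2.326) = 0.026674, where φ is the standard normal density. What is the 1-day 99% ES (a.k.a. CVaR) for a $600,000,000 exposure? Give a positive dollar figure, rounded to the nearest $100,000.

Tail multiplier: φ(z)/(1−α) = 0.026674 / 0.01 = 2.667.
ES = 4.2% × 2.667 = 11.201%.
On $600,000,000: 0.11201 × $600,000,000 = $67,206,000.

$67,200,000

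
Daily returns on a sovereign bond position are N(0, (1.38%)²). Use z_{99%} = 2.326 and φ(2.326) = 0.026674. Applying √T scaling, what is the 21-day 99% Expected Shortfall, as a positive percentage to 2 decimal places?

σ_{21d} = 1.38% × √21 = 6.324%.
ES multiplier = φ(z)/(1−α) = 0.026674/0.01 = 2.667.
ES = 6.324% × 2.667 = 16.866%.

16.87%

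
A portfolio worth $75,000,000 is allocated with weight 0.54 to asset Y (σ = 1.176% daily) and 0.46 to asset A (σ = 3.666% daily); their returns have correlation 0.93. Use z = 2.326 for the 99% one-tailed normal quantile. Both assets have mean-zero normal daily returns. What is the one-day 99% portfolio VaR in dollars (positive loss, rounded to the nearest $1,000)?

σ_p² = 0.54²·1.176² + 0.46²·3.666² + 2·0.93·0.54·0.46·1.176·3.666 = 5.2390 (%²).
σ_p = √5.2390 = 2.289%.
VaR = 2.326 × 2.289% = 5.324%; on $75,000,000 that is $3,993,000.

$3,993,000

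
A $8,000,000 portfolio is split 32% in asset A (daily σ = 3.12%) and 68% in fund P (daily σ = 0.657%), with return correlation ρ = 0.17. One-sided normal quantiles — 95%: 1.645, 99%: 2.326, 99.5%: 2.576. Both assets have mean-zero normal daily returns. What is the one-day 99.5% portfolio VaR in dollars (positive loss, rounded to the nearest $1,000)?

$239,000

σ_p² = 0.32²·3.12² + 0.68²·0.657² + 2·0.17·0.32·0.68·3.12·0.657 = 1.3481 (%²).
σ_p = √1.3481 = 1.161%.
VaR = 2.576 × 1.161% = 2.991%; on $8,000,000 that is $239,280.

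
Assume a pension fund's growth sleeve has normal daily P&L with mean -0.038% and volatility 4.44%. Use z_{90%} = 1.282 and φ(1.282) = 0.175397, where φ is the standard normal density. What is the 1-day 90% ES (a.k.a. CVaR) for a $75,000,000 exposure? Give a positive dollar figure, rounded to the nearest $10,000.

Tail multiplier: φ(z)/(1−α) = 0.175397 / 0.1 = 1.754.
ES = −(-0.038%) + 4.44% × 1.754 = 7.826%.
On $75,000,000: 0.07826 × $75,000,000 = $5,869,500.

$5,870,000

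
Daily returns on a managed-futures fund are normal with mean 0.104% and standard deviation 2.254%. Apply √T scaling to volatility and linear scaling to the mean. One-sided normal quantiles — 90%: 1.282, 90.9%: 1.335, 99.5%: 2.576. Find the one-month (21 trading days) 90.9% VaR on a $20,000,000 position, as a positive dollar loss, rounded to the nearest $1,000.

σ_{21d} = 2.254% × √21 = 10.329%; μ_{21d} = 21 × 0.104% = 2.184%.
VaR = −(2.184%) + 1.335 × 10.329% = 11.605%.
On $20,000,000: 0.11605 × $20,000,000 = $2,321,000.

$2,321,000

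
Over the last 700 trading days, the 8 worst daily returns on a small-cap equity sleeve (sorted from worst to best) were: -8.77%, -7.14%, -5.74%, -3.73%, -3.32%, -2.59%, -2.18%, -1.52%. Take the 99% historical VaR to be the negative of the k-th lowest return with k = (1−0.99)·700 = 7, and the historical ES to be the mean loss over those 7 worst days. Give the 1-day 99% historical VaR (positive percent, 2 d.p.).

2.18%

k = 7; the 7th lowest return is -2.18%, so VaR = 2.18%.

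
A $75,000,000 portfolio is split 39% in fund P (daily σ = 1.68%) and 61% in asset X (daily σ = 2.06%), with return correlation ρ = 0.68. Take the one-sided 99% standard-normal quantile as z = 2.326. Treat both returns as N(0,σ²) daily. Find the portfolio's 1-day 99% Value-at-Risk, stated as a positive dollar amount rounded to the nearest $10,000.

σ_p² = 0.39²·1.68² + 0.61²·2.06² + 2·0.68·0.39·0.61·1.68·2.06 = 3.1281 (%²).
σ_p = √3.1281 = 1.769%.
VaR = 2.326 × 1.769% = 4.115%; on $75,000,000 that is $3,086,250.

$3,090,000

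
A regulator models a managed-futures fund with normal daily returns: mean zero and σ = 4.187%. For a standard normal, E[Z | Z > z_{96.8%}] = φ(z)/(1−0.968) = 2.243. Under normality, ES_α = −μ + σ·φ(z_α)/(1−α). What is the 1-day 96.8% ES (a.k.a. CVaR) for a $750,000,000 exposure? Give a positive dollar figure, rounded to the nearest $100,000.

ES = 4.187% × 2.243 = 9.391%.
On $750,000,000: 0.09391 × $750,000,000 = $70,432,500.

$70,400,000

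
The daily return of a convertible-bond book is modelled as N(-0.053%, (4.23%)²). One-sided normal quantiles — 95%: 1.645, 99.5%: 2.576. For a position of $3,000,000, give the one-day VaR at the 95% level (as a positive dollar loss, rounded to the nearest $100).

VaR = −μ + z·σ = −(-0.053%) + 1.645 × 4.23% = 7.011%.
On $3,000,000: 0.07011 × $3,000,000 = $210,330.

$210,300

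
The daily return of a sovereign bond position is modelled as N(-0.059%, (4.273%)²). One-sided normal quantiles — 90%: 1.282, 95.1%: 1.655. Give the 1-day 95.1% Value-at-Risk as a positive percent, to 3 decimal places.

7.131%

VaR = −μ + z·σ = −(-0.059%) + 1.655 × 4.273% = 7.131%.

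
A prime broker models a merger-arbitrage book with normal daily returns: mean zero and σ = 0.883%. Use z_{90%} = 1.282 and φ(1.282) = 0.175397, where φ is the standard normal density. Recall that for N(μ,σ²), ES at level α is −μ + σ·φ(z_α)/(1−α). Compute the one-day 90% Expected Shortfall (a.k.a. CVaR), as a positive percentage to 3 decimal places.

1.549%

Tail multiplier: φ(z)/(1−α) = 0.175397 / 0.1 = 1.754.
ES = 0.883% × 1.754 = 1.549%.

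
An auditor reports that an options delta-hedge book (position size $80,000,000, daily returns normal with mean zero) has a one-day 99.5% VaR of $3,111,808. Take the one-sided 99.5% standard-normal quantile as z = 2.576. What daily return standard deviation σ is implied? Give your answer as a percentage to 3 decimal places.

1.510%

VaR as a fraction: $3,111,808 / $80,000,000 = 3.890%.
σ = VaR / z = 3.890% / 2.576 = 1.510%.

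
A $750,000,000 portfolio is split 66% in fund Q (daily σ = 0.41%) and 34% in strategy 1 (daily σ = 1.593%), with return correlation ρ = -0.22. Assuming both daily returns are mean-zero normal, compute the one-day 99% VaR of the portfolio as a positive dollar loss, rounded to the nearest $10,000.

σ_p² = 0.66²·0.41² + 0.34²·1.593² + 2·-0.22·0.66·0.34·0.41·1.593 = 0.3021 (%²).
σ_p = √0.3021 = 0.550%.
At 99%, z = 2.326.
VaR = 2.326 × 0.550% = 1.279%; on $750,000,000 that is $9,592,500.

$9,590,000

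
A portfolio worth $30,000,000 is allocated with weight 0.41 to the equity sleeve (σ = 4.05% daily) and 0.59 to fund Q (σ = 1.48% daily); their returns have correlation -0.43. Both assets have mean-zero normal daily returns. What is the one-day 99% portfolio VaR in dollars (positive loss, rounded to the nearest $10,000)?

σ_p² = 0.41²·4.05² + 0.59²·1.48² + 2·-0.43·0.41·0.59·4.05·1.48 = 2.2728 (%²).
σ_p = √2.2728 = 1.508%.
At 99%, z = 2.326.
VaR = 2.326 × 1.508% = 3.508%; on $30,000,000 that is $1,052,400.

$1,050,000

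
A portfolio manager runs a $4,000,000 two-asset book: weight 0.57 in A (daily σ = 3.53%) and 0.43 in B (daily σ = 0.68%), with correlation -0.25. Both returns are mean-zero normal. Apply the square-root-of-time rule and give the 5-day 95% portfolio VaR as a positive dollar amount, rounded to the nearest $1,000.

σ_p = √(0.57²·3.53² + 0.43²·0.68² + 2·-0.25·0.57·0.43·3.53·0.68) = 1.960%.
σ_{5d} = 1.960% × √5 = 4.383%.
z(95%) = 1.645.
VaR = 1.645 × 4.383% = 7.210%; on $4,000,000 that is $288,400.

$288,000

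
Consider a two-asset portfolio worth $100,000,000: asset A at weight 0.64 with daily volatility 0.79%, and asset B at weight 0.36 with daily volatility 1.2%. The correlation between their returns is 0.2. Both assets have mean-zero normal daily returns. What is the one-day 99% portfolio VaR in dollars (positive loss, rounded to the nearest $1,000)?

σ_p² = 0.64²·0.79² + 0.36²·1.2² + 2·0.2·0.64·0.36·0.79·1.2 = 0.5296 (%²).
σ_p = √0.5296 = 0.728%.
At 99%, z = 2.326.
VaR = 2.326 × 0.728% = 1.693%; on $100,000,000 that is $1,693,000.

$1,693,000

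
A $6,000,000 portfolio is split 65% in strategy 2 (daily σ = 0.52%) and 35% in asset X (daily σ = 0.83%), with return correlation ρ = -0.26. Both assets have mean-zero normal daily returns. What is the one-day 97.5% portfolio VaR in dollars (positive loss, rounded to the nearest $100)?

σ_p² = 0.65²·0.52² + 0.35²·0.83² + 2·-0.26·0.65·0.35·0.52·0.83 = 0.1476 (%²).
σ_p = √0.1476 = 0.384%.
At 97.5%, z = 1.960.
VaR = 1.960 × 0.384% = 0.753%; on $6,000,000 that is $45,180.

$45,200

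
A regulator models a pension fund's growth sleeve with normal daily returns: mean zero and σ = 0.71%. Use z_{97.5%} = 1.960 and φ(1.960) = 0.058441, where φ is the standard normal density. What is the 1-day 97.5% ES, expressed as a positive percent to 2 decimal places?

Tail multiplier: φ(z)/(1−α) = 0.058441 / 0.025 = 2.338.
ES = 0.71% × 2.338 = 1.660%.

1.66%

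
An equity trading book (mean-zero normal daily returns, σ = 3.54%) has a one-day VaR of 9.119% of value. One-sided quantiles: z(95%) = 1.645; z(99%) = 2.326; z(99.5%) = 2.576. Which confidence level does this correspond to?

Implied z = VaR/σ = 9.119 / 3.54 = 2.576.
This matches z(99.5%) = 2.576.

99.5%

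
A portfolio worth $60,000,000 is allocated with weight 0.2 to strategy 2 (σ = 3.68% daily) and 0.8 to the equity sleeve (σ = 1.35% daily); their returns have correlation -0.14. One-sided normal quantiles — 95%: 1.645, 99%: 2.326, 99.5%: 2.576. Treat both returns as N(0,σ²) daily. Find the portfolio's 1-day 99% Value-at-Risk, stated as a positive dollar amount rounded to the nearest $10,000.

$1,700,000

σ_p² = 0.2²·3.68² + 0.8²·1.35² + 2·-0.14·0.2·0.8·3.68·1.35 = 1.4855 (%²).
σ_p = √1.4855 = 1.219%.
VaR = 2.326 × 1.219% = 2.835%; on $60,000,000 that is $1,701,000.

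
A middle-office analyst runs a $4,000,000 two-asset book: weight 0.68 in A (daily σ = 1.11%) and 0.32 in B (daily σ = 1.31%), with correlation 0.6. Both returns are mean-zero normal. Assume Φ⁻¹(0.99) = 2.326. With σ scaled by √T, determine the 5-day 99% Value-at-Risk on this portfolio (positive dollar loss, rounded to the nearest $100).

$220,700

σ_p = √(0.68²·1.11² + 0.32²·1.31² + 2·0.6·0.68·0.32·1.11·1.31) = 1.061%.
σ_{5d} = 1.061% × √5 = 2.372%.
VaR = 2.326 × 2.372% = 5.517%; on $4,000,000 that is $220,680.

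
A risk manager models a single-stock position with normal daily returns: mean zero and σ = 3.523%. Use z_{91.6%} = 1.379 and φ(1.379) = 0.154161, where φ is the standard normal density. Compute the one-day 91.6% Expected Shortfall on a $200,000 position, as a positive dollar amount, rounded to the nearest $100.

Tail multiplier: φ(z)/(1−α) = 0.154161 / 0.084 = 1.835.
ES = 3.523% × 1.835 = 6.465%.
On $200,000: 0.06465 × $200,000 = $12,930.

$12,900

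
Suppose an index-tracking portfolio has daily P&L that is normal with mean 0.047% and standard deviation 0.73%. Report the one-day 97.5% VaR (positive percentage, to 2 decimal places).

At 97.5% one-sided, z = 1.960.
VaR = −μ + z·σ = −(0.047%) + 1.960 × 0.73% = 1.384%.

1.38%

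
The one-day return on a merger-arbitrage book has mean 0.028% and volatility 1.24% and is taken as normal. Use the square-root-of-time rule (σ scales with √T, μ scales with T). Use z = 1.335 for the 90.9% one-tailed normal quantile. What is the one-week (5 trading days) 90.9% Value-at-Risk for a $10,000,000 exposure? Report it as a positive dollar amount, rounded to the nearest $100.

$356,200

σ_{5d} = 1.24% × √5 = 2.773%; μ_{5d} = 5 × 0.028% = 0.140%.
VaR = −(0.140%) + 1.335 × 2.773% = 3.562%.
On $10,000,000: 0.03562 × $10,000,000 = $356,200.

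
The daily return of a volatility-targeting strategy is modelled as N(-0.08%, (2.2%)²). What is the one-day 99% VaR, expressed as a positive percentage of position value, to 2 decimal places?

At 99% one-sided, z = 2.326.
VaR = −μ + z·σ = −(-0.08%) + 2.326 × 2.2% = 5.197%.

5.20%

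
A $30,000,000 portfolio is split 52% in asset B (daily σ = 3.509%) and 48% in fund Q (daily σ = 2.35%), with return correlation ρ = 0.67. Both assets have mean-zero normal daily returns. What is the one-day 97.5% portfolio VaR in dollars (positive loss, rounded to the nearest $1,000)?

σ_p² = 0.52²·3.509² + 0.48²·2.35² + 2·0.67·0.52·0.48·3.509·2.35 = 7.3599 (%²).
σ_p = √7.3599 = 2.713%.
At 97.5%, z = 1.960.
VaR = 1.960 × 2.713% = 5.317%; on $30,000,000 that is $1,595,100.

$1,595,000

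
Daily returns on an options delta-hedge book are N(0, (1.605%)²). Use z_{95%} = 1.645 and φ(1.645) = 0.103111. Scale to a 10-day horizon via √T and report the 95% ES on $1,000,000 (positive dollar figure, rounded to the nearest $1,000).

$105,000

σ_{10d} = 1.605% × √10 = 5.075%.
ES multiplier = φ(z)/(1−α) = 0.103111/0.05 = 2.062.
ES = 5.075% × 2.062 = 10.465%; on $1,000,000: $104,650.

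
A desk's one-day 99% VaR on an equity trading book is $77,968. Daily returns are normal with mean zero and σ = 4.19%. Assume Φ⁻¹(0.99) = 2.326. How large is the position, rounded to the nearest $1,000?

$800,000

VaR as a fraction of value: z·σ = 2.326 × 4.19% = 9.74594%.
Position = $77,968 / 0.0974594 = $800,005.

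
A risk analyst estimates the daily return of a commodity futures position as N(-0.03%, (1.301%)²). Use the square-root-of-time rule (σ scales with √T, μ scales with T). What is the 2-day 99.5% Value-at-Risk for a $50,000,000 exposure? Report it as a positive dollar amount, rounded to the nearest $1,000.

At 99.5%, z = 2.576.
σ_{2d} = 1.301% × √2 = 1.840%; μ_{2d} = 2 × -0.03% = -0.060%.
VaR = −(-0.060%) + 2.576 × 1.840% = 4.800%.
On $50,000,000: 0.04800 × $50,000,000 = $2,400,000.

$2,400,000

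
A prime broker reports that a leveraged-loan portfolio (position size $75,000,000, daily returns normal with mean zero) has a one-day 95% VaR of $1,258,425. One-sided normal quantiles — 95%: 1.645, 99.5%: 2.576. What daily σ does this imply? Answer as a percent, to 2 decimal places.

VaR as a fraction: $1,258,425 / $75,000,000 = 1.678%.
σ = VaR / z = 1.678% / 1.645 = 1.020%.

1.02%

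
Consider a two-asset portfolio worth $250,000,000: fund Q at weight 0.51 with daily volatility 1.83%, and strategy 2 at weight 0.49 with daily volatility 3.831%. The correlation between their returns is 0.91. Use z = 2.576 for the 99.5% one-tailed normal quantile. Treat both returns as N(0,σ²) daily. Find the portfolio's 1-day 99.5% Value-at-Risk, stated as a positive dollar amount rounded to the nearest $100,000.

$17,700,000

σ_p² = 0.51²·1.83² + 0.49²·3.831² + 2·0.91·0.51·0.49·1.83·3.831 = 7.5835 (%²).
σ_p = √7.5835 = 2.754%.
VaR = 2.576 × 2.754% = 7.094%; on $250,000,000 that is $17,735,000.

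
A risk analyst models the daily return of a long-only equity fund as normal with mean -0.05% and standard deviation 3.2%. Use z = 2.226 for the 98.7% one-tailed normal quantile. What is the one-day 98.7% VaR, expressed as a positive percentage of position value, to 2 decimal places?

7.17%

VaR = −μ + z·σ = −(-0.05%) + 2.226 × 3.2% = 7.173%.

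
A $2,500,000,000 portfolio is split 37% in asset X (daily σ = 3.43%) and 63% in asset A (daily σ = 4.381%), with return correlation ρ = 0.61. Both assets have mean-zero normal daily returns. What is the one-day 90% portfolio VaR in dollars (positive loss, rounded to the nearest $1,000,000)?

σ_p² = 0.37²·3.43² + 0.63²·4.381² + 2·0.61·0.37·0.63·3.43·4.381 = 13.5017 (%²).
σ_p = √13.5017 = 3.674%.
At 90%, z = 1.282.
VaR = 1.282 × 3.674% = 4.710%; on $2,500,000,000 that is $117,750,000.

$118,000,000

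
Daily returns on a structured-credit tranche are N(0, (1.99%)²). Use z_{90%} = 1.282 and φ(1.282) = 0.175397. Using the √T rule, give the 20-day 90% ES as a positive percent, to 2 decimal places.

σ_{20d} = 1.99% × √20 = 8.900%.
ES multiplier = φ(z)/(1−α) = 0.175397/0.1 = 1.754.
ES = 8.900% × 1.754 = 15.611%.

15.61%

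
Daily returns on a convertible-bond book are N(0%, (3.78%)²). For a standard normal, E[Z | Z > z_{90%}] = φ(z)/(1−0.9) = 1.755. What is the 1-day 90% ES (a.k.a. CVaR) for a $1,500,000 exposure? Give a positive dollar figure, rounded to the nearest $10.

ES = 3.78% × 1.755 = 6.634%.
On $1,500,000: 0.06634 × $1,500,000 = $99,510.

$99,510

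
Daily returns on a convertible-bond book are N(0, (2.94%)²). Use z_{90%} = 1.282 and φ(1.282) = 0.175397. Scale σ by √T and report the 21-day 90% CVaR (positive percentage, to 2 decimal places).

σ_{21d} = 2.94% × √21 = 13.473%.
ES multiplier = φ(z)/(1−α) = 0.175397/0.1 = 1.754.
ES = 13.473% × 1.754 = 23.632%.

23.63%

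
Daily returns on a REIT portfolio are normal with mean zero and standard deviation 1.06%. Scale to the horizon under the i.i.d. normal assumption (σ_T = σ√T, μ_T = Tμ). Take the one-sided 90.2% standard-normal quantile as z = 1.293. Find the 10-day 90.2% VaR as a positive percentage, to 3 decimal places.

σ_{10d} = 1.06% × √10 = 3.352%.
VaR = 1.293 × 3.352% = 4.334%.

4.334%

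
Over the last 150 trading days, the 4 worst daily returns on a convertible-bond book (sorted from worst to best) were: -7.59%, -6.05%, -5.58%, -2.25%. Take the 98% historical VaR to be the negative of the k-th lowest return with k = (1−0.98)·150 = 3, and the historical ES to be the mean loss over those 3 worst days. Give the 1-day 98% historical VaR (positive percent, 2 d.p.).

k = 3; the 3rd lowest return is -5.58%, so VaR = 5.58%.

5.58%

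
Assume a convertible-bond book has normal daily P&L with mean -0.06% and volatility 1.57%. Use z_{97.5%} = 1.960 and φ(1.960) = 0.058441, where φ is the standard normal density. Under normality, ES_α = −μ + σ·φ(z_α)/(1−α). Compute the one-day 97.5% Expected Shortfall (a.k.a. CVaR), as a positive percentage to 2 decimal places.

3.73%

Tail multiplier: φ(z)/(1−α) = 0.058441 / 0.025 = 2.338.
ES = −(-0.06%) + 1.57% × 2.338 = 3.731%.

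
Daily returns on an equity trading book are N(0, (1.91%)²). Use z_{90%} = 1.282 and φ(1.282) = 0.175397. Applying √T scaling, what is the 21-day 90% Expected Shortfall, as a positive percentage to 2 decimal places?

σ_{21d} = 1.91% × √21 = 8.753%.
ES multiplier = φ(z)/(1−α) = 0.175397/0.1 = 1.754.
ES = 8.753% × 1.754 = 15.353%.

15.35%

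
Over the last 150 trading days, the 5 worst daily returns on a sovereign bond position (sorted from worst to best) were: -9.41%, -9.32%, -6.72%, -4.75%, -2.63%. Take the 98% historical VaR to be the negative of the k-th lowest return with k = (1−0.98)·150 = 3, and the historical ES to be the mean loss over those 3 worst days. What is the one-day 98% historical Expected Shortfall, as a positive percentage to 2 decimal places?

The 3 worst returns sum to -25.45%.
ES = −(-25.45%) / 3 = 8.4833…% ≈ 8.48%.

8.48%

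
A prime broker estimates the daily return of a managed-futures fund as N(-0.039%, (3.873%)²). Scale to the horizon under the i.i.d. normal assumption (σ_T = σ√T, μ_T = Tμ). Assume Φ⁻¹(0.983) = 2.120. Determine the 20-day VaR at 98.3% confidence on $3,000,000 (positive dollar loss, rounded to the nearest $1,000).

$1,125,000

σ_{20d} = 3.873% × √20 = 17.321%; μ_{20d} = 20 × -0.039% = -0.780%.
VaR = −(-0.780%) + 2.120 × 17.321% = 37.501%.
On $3,000,000: 0.37501 × $3,000,000 = $1,125,030.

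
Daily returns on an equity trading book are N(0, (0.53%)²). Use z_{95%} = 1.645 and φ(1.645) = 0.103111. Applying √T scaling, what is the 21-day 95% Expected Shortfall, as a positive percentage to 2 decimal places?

5.01%

σ_{21d} = 0.53% × √21 = 2.429%.
ES multiplier = φ(z)/(1−α) = 0.103111/0.05 = 2.062.
ES = 2.429% × 2.062 = 5.009%.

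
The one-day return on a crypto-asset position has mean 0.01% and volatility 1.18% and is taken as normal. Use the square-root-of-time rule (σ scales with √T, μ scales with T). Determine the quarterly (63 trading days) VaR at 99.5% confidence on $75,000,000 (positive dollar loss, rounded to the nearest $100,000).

At 99.5%, z = 2.576.
σ_{63d} = 1.18% × √63 = 9.366%; μ_{63d} = 63 × 0.01% = 0.630%.
VaR = −(0.630%) + 2.576 × 9.366% = 23.497%.
On $75,000,000: 0.23497 × $75,000,000 = $17,622,750.

$17,600,000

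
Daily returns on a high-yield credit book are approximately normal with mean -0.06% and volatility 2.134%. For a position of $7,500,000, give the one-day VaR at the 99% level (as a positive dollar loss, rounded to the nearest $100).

$376,800

At 99% one-sided, z = 2.326.
VaR = −μ + z·σ = −(-0.06%) + 2.326 × 2.134% = 5.024%.
On $7,500,000: 0.05024 × $7,500,000 = $376,800.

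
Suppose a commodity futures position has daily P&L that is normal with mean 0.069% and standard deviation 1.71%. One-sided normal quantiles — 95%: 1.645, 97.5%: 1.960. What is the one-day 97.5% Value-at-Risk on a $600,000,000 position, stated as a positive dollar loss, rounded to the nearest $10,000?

VaR = −μ + z·σ = −(0.069%) + 1.960 × 1.71% = 3.283%.
On $600,000,000: 0.03283 × $600,000,000 = $19,698,000.

$19,700,000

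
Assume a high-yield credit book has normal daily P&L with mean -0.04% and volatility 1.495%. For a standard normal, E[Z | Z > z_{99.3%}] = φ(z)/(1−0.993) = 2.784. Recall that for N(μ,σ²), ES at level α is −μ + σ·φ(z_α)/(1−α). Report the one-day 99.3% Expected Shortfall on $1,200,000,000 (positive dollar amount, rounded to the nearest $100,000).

$50,400,000

ES = −(-0.04%) + 1.495% × 2.784 = 4.202%.
On $1,200,000,000: 0.04202 × $1,200,000,000 = $50,424,000.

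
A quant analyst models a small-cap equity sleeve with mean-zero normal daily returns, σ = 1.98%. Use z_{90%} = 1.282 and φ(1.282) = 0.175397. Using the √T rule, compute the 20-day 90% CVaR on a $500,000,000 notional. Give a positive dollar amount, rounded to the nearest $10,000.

σ_{20d} = 1.98% × √20 = 8.855%.
ES multiplier = φ(z)/(1−α) = 0.175397/0.1 = 1.754.
ES = 8.855% × 1.754 = 15.532%; on $500,000,000: $77,660,000.

$77,660,000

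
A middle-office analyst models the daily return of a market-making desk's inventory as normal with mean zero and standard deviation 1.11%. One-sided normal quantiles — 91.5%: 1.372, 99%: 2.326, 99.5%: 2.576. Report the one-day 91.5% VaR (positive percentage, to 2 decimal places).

1.52%

VaR = z·σ = 1.372 × 1.11% = 1.523%.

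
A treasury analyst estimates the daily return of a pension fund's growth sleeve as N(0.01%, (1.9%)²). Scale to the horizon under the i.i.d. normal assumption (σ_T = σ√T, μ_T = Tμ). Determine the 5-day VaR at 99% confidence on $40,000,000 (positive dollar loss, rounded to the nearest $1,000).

$3,933,000

At 99%, z = 2.326.
σ_{5d} = 1.9% × √5 = 4.249%; μ_{5d} = 5 × 0.01% = 0.050%.
VaR = −(0.050%) + 2.326 × 4.249% = 9.833%.
On $40,000,000: 0.09833 × $40,000,000 = $3,933,200.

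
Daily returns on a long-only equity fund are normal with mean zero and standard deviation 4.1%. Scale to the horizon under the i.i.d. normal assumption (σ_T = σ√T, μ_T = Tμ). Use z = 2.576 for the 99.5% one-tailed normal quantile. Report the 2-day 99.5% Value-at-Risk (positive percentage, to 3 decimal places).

σ_{2d} = 4.1% × √2 = 5.798%.
VaR = 2.576 × 5.798% = 14.936%.

14.936%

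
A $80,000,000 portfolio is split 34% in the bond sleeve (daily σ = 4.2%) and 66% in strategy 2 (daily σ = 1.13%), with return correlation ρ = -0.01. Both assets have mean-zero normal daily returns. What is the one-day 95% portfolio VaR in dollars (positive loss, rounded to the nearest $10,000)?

$2,110,000

σ_p² = 0.34²·4.2² + 0.66²·1.13² + 2·-0.01·0.34·0.66·4.2·1.13 = 2.5741 (%²).
σ_p = √2.5741 = 1.604%.
At 95%, z = 1.645.
VaR = 1.645 × 1.604% = 2.639%; on $80,000,000 that is $2,111,200.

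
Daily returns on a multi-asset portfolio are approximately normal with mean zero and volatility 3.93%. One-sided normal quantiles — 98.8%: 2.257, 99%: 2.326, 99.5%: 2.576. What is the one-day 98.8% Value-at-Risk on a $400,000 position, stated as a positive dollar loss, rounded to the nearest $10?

VaR = z·σ = 2.257 × 3.93% = 8.870%.
On $400,000: 0.08870 × $400,000 = $35,480.

$35,480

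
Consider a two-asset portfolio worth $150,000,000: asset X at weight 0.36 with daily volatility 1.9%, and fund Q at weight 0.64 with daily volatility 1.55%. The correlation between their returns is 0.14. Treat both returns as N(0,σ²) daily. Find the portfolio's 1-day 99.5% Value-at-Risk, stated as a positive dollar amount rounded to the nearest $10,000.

σ_p² = 0.36²·1.9² + 0.64²·1.55² + 2·0.14·0.36·0.64·1.9·1.55 = 1.6419 (%²).
σ_p = √1.6419 = 1.281%.
At 99.5%, z = 2.576.
VaR = 2.576 × 1.281% = 3.300%; on $150,000,000 that is $4,950,000.

$4,950,000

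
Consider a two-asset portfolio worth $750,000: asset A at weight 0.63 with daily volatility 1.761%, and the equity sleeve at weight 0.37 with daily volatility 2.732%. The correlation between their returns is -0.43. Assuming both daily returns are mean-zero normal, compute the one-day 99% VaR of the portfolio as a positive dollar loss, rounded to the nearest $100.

$19,800

σ_p² = 0.63²·1.761² + 0.37²·2.732² + 2·-0.43·0.63·0.37·1.761·2.732 = 1.2882 (%²).
σ_p = √1.2882 = 1.135%.
At 99%, z = 2.326.
VaR = 2.326 × 1.135% = 2.640%; on $750,000 that is $19,800.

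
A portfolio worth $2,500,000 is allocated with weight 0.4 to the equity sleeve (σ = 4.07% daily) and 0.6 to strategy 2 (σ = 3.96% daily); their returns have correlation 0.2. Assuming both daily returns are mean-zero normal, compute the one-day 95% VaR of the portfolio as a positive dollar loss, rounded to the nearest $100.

σ_p² = 0.4²·4.07² + 0.6²·3.96² + 2·0.2·0.4·0.6·4.07·3.96 = 9.8430 (%²).
σ_p = √9.8430 = 3.137%.
At 95%, z = 1.645.
VaR = 1.645 × 3.137% = 5.160%; on $2,500,000 that is $129,000.

$129,000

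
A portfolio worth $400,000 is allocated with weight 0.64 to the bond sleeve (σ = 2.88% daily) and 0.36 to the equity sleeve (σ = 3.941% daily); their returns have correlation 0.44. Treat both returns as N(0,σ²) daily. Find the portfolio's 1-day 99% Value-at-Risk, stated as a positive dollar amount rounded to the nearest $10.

$25,840

σ_p² = 0.64²·2.88² + 0.36²·3.941² + 2·0.44·0.64·0.36·2.88·3.941 = 7.7115 (%²).
σ_p = √7.7115 = 2.777%.
At 99%, z = 2.326.
VaR = 2.326 × 2.777% = 6.459%; on $400,000 that is $25,836.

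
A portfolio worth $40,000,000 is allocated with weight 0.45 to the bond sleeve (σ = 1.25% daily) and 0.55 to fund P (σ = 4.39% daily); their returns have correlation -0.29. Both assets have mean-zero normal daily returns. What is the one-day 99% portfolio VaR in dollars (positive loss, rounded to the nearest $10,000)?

σ_p² = 0.45²·1.25² + 0.55²·4.39² + 2·-0.29·0.45·0.55·1.25·4.39 = 5.3585 (%²).
σ_p = √5.3585 = 2.315%.
At 99%, z = 2.326.
VaR = 2.326 × 2.315% = 5.385%; on $40,000,000 that is $2,154,000.

$2,150,000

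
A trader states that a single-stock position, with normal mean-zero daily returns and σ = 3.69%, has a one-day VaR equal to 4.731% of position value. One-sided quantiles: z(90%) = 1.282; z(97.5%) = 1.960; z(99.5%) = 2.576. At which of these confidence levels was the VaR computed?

Implied z = VaR/σ = 4.731 / 3.69 = 1.282.
This matches z(90%) = 1.282.

90%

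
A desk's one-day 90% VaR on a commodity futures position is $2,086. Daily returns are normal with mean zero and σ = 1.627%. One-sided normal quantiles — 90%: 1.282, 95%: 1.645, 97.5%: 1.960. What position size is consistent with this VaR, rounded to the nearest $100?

VaR as a fraction of value: z·σ = 1.282 × 1.627% = 2.08581%.
Position = $2,086 / 0.0208581 = $100,009.

$100,000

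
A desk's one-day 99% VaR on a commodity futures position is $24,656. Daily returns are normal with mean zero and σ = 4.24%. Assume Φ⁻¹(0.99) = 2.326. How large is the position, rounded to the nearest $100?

$250,000

VaR as a fraction of value: z·σ = 2.326 × 4.24% = 9.86224%.
Position = $24,656 / 0.0986224 = $250,004.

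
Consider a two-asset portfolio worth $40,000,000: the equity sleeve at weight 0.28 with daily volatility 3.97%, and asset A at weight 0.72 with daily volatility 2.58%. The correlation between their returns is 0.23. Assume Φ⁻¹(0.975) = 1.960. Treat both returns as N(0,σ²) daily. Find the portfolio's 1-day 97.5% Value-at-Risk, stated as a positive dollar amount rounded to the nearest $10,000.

σ_p² = 0.28²·3.97² + 0.72²·2.58² + 2·0.23·0.28·0.72·3.97·2.58 = 5.6362 (%²).
σ_p = √5.6362 = 2.374%.
VaR = 1.960 × 2.374% = 4.653%; on $40,000,000 that is $1,861,200.

$1,860,000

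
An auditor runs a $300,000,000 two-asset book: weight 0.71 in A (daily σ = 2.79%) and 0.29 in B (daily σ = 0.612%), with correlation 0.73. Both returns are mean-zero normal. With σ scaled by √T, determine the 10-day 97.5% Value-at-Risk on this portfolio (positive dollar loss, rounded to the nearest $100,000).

σ_p = √(0.71²·2.79² + 0.29²·0.612² + 2·0.73·0.71·0.29·2.79·0.612) = 2.114%.
σ_{10d} = 2.114% × √10 = 6.685%.
z(97.5%) = 1.960.
VaR = 1.960 × 6.685% = 13.103%; on $300,000,000 that is $39,309,000.

$39,300,000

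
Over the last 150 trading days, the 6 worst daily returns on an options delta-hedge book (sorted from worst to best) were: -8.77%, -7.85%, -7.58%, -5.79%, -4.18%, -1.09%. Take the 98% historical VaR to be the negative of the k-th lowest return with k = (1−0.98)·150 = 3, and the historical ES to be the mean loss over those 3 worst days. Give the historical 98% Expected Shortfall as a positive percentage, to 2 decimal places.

The 3 worst returns sum to -24.20%.
ES = −(-24.20%) / 3 = 8.0666…% ≈ 8.07%.

8.07%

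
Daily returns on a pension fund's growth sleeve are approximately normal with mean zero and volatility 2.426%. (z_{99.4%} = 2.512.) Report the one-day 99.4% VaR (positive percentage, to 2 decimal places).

VaR = z·σ = 2.512 × 2.426% = 6.094%.

6.09%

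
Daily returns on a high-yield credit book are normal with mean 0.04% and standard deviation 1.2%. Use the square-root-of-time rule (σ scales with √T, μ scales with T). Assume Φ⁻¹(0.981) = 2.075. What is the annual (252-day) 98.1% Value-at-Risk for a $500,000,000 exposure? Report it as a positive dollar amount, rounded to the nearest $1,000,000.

σ_{252d} = 1.2% × √252 = 19.049%; μ_{252d} = 252 × 0.04% = 10.080%.
VaR = −(10.080%) + 2.075 × 19.049% = 29.447%.
On $500,000,000: 0.29447 × $500,000,000 = $147,235,000.

$147,000,000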